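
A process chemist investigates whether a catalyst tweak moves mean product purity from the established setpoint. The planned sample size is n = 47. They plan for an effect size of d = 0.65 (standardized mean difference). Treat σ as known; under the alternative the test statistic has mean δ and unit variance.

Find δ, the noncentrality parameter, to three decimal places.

δ ≈ 4.456

The noncentrality parameter scales effect size by the design's sample-size factor: δ = d·√n = 0.65 × √47 = 4.4562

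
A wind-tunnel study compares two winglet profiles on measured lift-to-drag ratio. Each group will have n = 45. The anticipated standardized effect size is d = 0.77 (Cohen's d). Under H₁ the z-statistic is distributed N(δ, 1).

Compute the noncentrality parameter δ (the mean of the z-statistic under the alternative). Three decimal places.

The noncentrality parameter scales effect size by the design's sample-size factor: δ = d·√(n/2) = 0.77 × √(45/2) = 3.6524

δ ≈ 3.652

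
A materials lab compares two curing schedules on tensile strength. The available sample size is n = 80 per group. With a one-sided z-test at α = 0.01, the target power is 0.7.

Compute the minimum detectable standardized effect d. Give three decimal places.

Required noncentrality: δ = z_{0.01} + z_{0.30} = 2.326 + 0.524 = 2.851.
δ = d·√(n/2) ⇒ d = δ/√(n/2) = 2.851/√(80/2) = 0.4507.

d ≈ 0.451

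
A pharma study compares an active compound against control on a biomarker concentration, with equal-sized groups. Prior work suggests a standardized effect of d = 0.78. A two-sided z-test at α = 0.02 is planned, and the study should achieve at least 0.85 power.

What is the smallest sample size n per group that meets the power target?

Set Φ(δ − 2.326) = 0.85; then δ − 2.326 = Φ⁻¹(0.85) = 1.036, giving δ = 3.363.
(The Φ(−δ − z_{α/2}) term is vanishingly small for δ > 0 and is dropped in the standard sample-size formula.)
δ = d·√(n/2) ⇒ n = 2(δ/d)² = 2 × (3.363 / 0.78)² = 37.17.
Round up to the next whole unit.

n = 38 per group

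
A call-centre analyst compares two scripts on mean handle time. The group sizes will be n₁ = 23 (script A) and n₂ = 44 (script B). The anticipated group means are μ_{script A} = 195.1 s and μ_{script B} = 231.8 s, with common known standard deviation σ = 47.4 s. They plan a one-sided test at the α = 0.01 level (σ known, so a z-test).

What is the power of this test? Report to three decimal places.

Standardized effect: d = |μ_{script A} − μ_{script B}| / σ = |195.1 − 231.8| / 47.4 = 0.7743
Noncentrality parameter: δ = d / √(1/n₁ + 1/n₂) = 0.7743 / √(1/23 + 1/44) = 3.0091
One-sided α = 0.01 → critical value z_{0.01} = 2.326.
Power = P(Z > 2.326 − δ) = Φ(0.683) = 0.7526.

Power ≈ 0.753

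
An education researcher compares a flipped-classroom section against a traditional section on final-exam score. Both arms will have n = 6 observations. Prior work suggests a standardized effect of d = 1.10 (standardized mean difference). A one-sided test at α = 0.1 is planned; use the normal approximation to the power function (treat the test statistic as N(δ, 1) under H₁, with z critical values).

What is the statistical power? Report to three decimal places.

Noncentrality parameter: δ = d·√(n/2) = 1.10 × √(6/2) = 1.9053
Critical value for a one-sided test at α = 0.1: z_α = 1.282.
Power = Φ(δ − 1.282) = Φ(0.624) = 0.7336.

Power ≈ 0.734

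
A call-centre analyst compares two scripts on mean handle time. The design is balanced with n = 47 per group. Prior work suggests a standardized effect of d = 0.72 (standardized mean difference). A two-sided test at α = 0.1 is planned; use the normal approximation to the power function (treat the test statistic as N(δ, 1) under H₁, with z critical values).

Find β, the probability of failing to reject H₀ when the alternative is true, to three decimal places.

Noncentrality parameter: δ = d·√(n/2) = 0.72 × √(47/2) = 3.4903
Critical value for a two-sided test at α = 0.1: z_{α/2} = 1.645.
Power = Φ(δ − 1.645) + Φ(−δ − 1.645) = Φ(1.845) + Φ(-5.135) = 0.9675 + 0.0000 = 0.9675.
Type II error: β = 1 − power = 1 − 0.9675 = 0.0325.

β ≈ 0.032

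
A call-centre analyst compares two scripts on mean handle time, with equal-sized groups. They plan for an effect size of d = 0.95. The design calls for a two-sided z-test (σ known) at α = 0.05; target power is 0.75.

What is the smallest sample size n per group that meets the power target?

n = 16 per group

Set Φ(δ − 1.960) = 0.75; then δ − 1.960 = Φ⁻¹(0.75) = 0.674, giving δ = 2.634.
(Ignoring the negligible lower-tail rejection probability gives the usual closed-form inversion.)
δ = d·√(n/2) ⇒ n = 2(δ/d)² = 2 × (2.634 / 0.95)² = 15.38.
Rounding up, n = 16 per group.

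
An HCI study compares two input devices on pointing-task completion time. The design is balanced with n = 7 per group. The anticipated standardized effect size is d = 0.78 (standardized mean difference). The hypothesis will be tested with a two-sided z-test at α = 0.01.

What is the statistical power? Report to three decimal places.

Noncentrality parameter: δ = d·√(n/2) = 0.78 × √(7/2) = 1.4592
Critical value for a two-sided test at α = 0.01: z_{α/2} = 2.576.
Power = Φ(δ − 2.576) + Φ(−δ − 2.576) = Φ(-1.117) + Φ(-4.035) = 0.1321 + 0.0000 = 0.1321.

Power ≈ 0.132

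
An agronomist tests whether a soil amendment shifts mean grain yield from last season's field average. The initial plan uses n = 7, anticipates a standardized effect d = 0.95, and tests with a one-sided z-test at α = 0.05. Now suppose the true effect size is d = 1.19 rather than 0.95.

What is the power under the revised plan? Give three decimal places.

Power ≈ 0.934

With d = 1.19: δ = d·√n = 1.19 × √7 = 3.1484. Critical value z_{0.05} = 1.645.
Revised power = P(Z > 1.645 − δ) = Φ(1.504) = 0.9337.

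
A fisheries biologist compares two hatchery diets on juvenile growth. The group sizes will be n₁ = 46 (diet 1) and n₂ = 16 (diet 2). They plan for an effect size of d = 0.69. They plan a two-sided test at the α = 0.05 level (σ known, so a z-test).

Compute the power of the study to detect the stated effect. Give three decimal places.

Noncentrality parameter: δ = d / √(1/n₁ + 1/n₂) = 0.69 / √(1/46 + 1/16) = 2.3773
Two-sided α = 0.05 → critical value z_{0.025} = 1.960.
Power = Φ(δ − 1.960) + Φ(−δ − 1.960) = Φ(0.417) + Φ(-4.337) = 0.6618 + 0.0000 = 0.6618.

Power ≈ 0.662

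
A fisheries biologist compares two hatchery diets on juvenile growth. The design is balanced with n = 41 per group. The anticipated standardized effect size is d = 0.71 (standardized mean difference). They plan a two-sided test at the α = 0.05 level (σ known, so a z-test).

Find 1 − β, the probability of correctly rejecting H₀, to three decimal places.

Noncentrality parameter: δ = d·√(n/2) = 0.71 × √(41/2) = 3.2147
Two-sided α = 0.05 → critical value z_{0.025} = 1.960.
Power = Φ(δ − 1.960) + Φ(−δ − 1.960) = Φ(1.255) + Φ(-5.175) = 0.8952 + 0.0000 = 0.8952.

Power ≈ 0.895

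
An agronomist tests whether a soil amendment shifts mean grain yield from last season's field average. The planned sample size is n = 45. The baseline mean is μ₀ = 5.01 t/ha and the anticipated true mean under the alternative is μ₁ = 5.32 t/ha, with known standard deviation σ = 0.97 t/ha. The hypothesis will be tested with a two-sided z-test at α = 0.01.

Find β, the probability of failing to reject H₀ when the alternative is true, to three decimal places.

Standardized effect: d = |μ₁ − μ₀| / σ = |5.32 − 5.01| / 0.97 = 0.3196
Noncentrality parameter: δ = d·√n = 0.3196 × √45 = 2.1439
Critical value for a two-sided test at α = 0.01: z_{α/2} = 2.576.
Power = Φ(δ − 2.576) + Φ(−δ − 2.576) = Φ(-0.432) + Φ(-4.720) = 0.3329 + 0.0000 = 0.3329.
Type II error: β = 1 − power = 1 − 0.3329 = 0.6671.

β ≈ 0.667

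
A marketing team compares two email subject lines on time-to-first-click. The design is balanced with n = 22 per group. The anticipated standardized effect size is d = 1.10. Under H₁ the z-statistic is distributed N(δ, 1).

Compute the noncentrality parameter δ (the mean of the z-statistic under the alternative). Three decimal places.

δ = d·√(n/2) = 1.10 × √(22/2) = 3.6483

δ ≈ 3.648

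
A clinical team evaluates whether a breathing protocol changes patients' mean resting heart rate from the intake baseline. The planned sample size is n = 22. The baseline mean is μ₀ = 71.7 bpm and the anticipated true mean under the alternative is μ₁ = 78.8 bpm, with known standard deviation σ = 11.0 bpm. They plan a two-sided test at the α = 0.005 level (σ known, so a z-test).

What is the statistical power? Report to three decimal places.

Power ≈ 0.587

Standardized effect: d = |μ₁ − μ₀| / σ = |78.8 − 71.7| / 11.0 = 0.6455
Noncentrality parameter: δ = d·√n = 0.6455 × √22 = 3.0275
Two-sided α = 0.005 → critical value z_{0.0025} = 2.807.
Power = Φ(δ − 2.807) + Φ(−δ − 2.807) = Φ(0.220) + Φ(-5.834) = 0.5872 + 0.0000 = 0.5872.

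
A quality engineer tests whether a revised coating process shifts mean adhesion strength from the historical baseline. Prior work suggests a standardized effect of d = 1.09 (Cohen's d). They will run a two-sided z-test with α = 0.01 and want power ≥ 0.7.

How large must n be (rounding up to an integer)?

Set Φ(δ − 2.576) = 0.7; then δ − 2.576 = Φ⁻¹(0.7) = 0.524, giving δ = 3.100.
(The Φ(−δ − z_{α/2}) term is vanishingly small for δ > 0 and is dropped in the standard sample-size formula.)
δ = d·√n ⇒ n = (δ/d)² = (3.100 / 1.09)² = 8.09.
Rounding up, n = 9.

n = 9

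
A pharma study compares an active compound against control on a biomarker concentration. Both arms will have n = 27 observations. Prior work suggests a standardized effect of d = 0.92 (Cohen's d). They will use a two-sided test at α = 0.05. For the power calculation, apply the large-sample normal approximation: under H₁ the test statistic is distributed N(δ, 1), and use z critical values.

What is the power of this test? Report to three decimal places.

Power ≈ 0.922

Noncentrality parameter: δ = d·√(n/2) = 0.92 × √(27/2) = 3.3803
Critical value for a two-sided test at α = 0.05: z_{α/2} = 1.960.
Power = Φ(δ − 1.960) + Φ(−δ − 1.960) = Φ(1.420) + Φ(-5.340) = 0.9222 + 0.0000 = 0.9222.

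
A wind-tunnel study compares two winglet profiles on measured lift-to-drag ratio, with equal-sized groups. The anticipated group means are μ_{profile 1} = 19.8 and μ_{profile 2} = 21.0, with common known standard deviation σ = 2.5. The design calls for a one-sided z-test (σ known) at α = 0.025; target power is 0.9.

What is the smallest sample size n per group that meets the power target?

n = 92 per group

Standardized effect: d = |μ_{profile 1} − μ_{profile 2}| / σ = |19.8 − 21.0| / 2.5 = 0.4800
Set Φ(δ − 1.960) = 0.9; then δ − 1.960 = Φ⁻¹(0.9) = 1.282, giving δ = 3.242.
δ = d·√(n/2) ⇒ n = 2(δ/d)² = 2 × (3.242 / 0.4800)² = 91.21.
Rounding up, n = 92 per group.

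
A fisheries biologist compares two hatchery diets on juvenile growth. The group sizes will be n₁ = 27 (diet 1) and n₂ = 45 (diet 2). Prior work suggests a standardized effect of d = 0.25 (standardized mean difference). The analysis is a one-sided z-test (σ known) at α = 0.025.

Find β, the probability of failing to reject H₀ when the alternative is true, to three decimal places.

Noncentrality parameter: δ = d / √(1/n₁ + 1/n₂) = 0.25 / √(1/27 + 1/45) = 1.0270
Critical value for a one-sided test at α = 0.025: z_α = 1.960.
Power = P(Z > 1.960 − δ) = Φ(-0.933) = 0.1754.
Type II error: β = 1 − power = 1 − 0.1754 = 0.8246.

β ≈ 0.825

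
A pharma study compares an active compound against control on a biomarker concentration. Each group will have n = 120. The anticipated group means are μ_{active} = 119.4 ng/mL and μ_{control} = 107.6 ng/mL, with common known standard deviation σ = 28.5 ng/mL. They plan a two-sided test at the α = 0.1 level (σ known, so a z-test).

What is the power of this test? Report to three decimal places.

Standardized effect: d = |μ_{active} − μ_{control}| / σ = |119.4 − 107.6| / 28.5 = 0.4140
Noncentrality parameter: δ = d·√(n/2) = 0.4140 × √(120/2) = 3.2071
Two-sided α = 0.1 → critical value z_{0.05} = 1.645.
Power = Φ(δ − 1.645) + Φ(−δ − 1.645) = Φ(1.562) + Φ(-4.852) = 0.9409 + 0.0000 = 0.9409.

Power ≈ 0.941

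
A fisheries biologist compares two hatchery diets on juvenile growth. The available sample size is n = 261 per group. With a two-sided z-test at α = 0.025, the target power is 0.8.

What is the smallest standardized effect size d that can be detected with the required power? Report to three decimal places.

d ≈ 0.270

Required noncentrality: δ = z_{0.0125} + z_{0.20} = 2.241 + 0.842 = 3.083.
(The second rejection-region term Φ(−δ − z_{α/2}) is negligible and dropped.)
δ = d·√(n/2) ⇒ d = δ/√(n/2) = 3.083/√(261/2) = 0.2699.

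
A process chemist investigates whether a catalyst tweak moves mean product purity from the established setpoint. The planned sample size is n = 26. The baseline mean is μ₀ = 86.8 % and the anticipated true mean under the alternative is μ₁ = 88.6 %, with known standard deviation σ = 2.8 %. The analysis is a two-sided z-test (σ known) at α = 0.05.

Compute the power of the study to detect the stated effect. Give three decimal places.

Power ≈ 0.906

Standardized effect: d = |μ₁ − μ₀| / σ = |88.6 − 86.8| / 2.8 = 0.6429
Noncentrality parameter: δ = d·√n = 0.6429 × √26 = 3.2779
Two-sided α = 0.05 → critical value z_{0.025} = 1.960.
Power = Φ(δ − 1.960) + Φ(−δ − 1.960) = Φ(1.318) + Φ(-5.238) = 0.9062 + 0.0000 = 0.9062.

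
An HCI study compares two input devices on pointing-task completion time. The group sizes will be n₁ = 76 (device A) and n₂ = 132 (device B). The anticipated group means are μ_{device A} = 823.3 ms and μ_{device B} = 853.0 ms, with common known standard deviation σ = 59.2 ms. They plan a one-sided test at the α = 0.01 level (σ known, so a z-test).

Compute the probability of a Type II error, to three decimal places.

Standardized effect: d = |μ_{device A} − μ_{device B}| / σ = |823.3 − 853.0| / 59.2 = 0.5017
Noncentrality parameter: δ = d / √(1/n₁ + 1/n₂) = 0.5017 / √(1/76 + 1/132) = 3.4841
One-sided α = 0.01 → critical value z_{0.01} = 2.326.
Power = P(Z > 2.326 − δ) = Φ(1.158) = 0.8765.
Type II error: β = 1 − power = 1 − 0.8765 = 0.1235.

β ≈ 0.123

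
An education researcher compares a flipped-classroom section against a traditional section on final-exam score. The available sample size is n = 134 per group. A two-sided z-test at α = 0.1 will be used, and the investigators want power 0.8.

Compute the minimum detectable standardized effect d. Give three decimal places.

Required noncentrality: δ = z_{0.05} + z_{0.20} = 1.645 + 0.842 = 2.486.
(The second rejection-region term Φ(−δ − z_{α/2}) is negligible and dropped.)
δ = d·√(n/2) ⇒ d = δ/√(n/2) = 2.486/√(134/2) = 0.3038.

d ≈ 0.304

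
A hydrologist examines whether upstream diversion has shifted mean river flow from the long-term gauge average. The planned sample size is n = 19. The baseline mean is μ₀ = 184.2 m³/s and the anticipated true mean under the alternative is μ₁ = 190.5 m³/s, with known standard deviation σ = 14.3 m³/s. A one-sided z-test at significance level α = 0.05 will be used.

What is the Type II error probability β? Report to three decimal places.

β ≈ 0.391

Standardized effect: d = |μ₁ − μ₀| / σ = |190.5 − 184.2| / 14.3 = 0.4406
Noncentrality parameter: δ = d·√n = 0.4406 × √19 = 1.9204
Critical value for a one-sided test at α = 0.05: z_α = 1.645.
Power = P(Z > 1.645 − δ) = Φ(0.276) = 0.6085.
Type II error: β = 1 − power = 1 − 0.6085 = 0.3915.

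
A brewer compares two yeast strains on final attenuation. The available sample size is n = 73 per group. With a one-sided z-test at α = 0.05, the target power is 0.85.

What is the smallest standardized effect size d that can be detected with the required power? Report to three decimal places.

d ≈ 0.444

Required noncentrality: δ = z_{0.05} + z_{0.15} = 1.645 + 1.036 = 2.681.
δ = d·√(n/2) ⇒ d = δ/√(n/2) = 2.681/√(73/2) = 0.4438.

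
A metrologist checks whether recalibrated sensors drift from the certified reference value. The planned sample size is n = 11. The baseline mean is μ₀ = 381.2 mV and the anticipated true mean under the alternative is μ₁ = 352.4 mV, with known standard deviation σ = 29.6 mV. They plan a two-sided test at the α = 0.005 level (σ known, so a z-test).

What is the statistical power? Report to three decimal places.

Standardized effect: d = |μ₁ − μ₀| / σ = |352.4 − 381.2| / 29.6 = 0.9730
Noncentrality parameter: δ = d·√n = 0.9730 × √11 = 3.2270
Two-sided α = 0.005 → critical value z_{0.0025} = 2.807.
Power = Φ(δ − 2.807) + Φ(−δ − 2.807) = Φ(0.420) + Φ(-6.034) = 0.6627 + 0.0000 = 0.6627.

Power ≈ 0.663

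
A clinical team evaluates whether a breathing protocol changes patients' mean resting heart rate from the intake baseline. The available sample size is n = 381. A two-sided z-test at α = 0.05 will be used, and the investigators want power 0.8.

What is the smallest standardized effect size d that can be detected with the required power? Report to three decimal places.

d ≈ 0.144

Required noncentrality: δ = z_{0.025} + z_{0.20} = 1.960 + 0.842 = 2.802.
(Lower-tail contribution to power is negligible for δ > 0.)
δ = d·√n ⇒ d = δ/√n = 2.802/√381 = 0.1435.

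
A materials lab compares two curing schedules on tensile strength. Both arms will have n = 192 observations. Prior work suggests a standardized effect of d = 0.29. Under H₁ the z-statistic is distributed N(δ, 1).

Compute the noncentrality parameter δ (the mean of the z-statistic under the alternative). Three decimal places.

δ ≈ 2.841

The noncentrality parameter scales effect size by the design's sample-size factor: δ = d·√(n/2) = 0.29 × √(192/2) = 2.8414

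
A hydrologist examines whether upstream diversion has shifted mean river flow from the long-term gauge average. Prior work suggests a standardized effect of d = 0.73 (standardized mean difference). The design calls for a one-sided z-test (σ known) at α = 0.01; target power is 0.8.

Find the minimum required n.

n = 19

Set Φ(δ − 2.326) = 0.8; then δ − 2.326 = Φ⁻¹(0.8) = 0.842, giving δ = 3.168.
δ = d·√n ⇒ n = (δ/d)² = (3.168 / 0.73)² = 18.83.
Round up to the next whole unit.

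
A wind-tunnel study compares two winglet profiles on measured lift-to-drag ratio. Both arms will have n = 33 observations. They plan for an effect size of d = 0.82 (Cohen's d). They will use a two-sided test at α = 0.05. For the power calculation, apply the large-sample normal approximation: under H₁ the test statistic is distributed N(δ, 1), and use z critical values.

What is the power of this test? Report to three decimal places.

Noncentrality parameter: δ = d·√(n/2) = 0.82 × √(33/2) = 3.3309
Critical value for a two-sided test at α = 0.05: z_{α/2} = 1.960.
Power = Φ(δ − 1.960) + Φ(−δ − 1.960) = Φ(1.371) + Φ(-5.291) = 0.9148 + 0.0000 = 0.9148.

Power ≈ 0.915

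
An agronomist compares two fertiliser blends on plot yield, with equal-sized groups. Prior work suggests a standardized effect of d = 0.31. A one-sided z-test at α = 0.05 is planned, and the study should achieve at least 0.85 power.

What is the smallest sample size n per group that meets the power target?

n = 150 per group

For power 0.85 need Φ(δ − z_{0.05}) = 0.85, so δ = z_{0.05} + z_{0.15} = 1.645 + 1.036 = 2.681.
δ = d·√(n/2) ⇒ n = 2(δ/d)² = 2 × (2.681 / 0.31)² = 149.62.
Rounding up, n = 150 per group.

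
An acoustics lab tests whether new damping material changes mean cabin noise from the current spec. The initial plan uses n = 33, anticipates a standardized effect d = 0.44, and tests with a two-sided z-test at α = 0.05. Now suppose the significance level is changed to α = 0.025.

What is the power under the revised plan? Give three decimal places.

Power ≈ 0.613

δ = d·√n = 0.44 × √33 = 2.5276 (unchanged). New critical value: z_{0.0125} = 2.241.
Revised power = Φ(δ − 2.241) + Φ(−δ − 2.241) = Φ(0.286) + Φ(-4.769) = 0.6126 + 0.0000 = 0.6126.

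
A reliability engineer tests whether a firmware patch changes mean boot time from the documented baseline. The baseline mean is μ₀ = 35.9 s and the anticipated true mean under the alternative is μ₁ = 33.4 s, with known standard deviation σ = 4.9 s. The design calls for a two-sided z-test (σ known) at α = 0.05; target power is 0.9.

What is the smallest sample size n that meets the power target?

n = 41

Standardized effect: d = |μ₁ − μ₀| / σ = |33.4 − 35.9| / 4.9 = 0.5102
For power 0.9 need Φ(δ − z_{0.025}) = 0.9, so δ = z_{0.025} + z_{0.10} = 1.960 + 1.282 = 3.242.
(For δ > 0 the lower-tail rejection region contributes negligibly to power, so the one-term inversion is standard.)
δ = d·√n ⇒ n = (δ/d)² = (3.242 / 0.5102)² = 40.37.
Round up to the next whole unit.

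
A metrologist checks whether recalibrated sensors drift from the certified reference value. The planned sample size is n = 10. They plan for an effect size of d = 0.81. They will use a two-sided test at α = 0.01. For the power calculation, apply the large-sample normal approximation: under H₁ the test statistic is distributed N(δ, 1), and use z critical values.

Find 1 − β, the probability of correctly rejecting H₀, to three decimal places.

Power ≈ 0.494

Noncentrality parameter: δ = d·√n = 0.81 × √10 = 2.5614
Two-sided α = 0.01 → critical value z_{0.005} = 2.576.
Power = Φ(δ − 2.576) + Φ(−δ − 2.576) = Φ(-0.014) + Φ(-5.137) = 0.4943 + 0.0000 = 0.4943.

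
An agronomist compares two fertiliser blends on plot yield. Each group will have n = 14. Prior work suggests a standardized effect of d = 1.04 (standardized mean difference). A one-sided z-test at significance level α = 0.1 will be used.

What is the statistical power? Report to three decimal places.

Noncentrality parameter: δ = d·√(n/2) = 1.04 × √(14/2) = 2.7516
One-sided α = 0.1 → critical value z_{0.1} = 1.282.
Power = P(Z > 1.282 − δ) = Φ(1.470) = 0.9292.

Power ≈ 0.929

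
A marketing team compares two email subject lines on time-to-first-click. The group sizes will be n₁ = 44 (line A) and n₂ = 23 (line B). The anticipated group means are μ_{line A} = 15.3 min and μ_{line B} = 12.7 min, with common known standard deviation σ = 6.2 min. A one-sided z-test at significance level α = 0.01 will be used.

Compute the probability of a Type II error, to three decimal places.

Standardized effect: d = |μ_{line A} − μ_{line B}| / σ = |15.3 − 12.7| / 6.2 = 0.4194
Noncentrality parameter: δ = d / √(1/n₁ + 1/n₂) = 0.4194 / √(1/44 + 1/23) = 1.6298
One-sided α = 0.01 → critical value z_{0.01} = 2.326.
Power = Φ(δ − 2.326) = Φ(-0.697) = 0.2430.
Type II error: β = 1 − power = 1 − 0.2430 = 0.7570.

β ≈ 0.757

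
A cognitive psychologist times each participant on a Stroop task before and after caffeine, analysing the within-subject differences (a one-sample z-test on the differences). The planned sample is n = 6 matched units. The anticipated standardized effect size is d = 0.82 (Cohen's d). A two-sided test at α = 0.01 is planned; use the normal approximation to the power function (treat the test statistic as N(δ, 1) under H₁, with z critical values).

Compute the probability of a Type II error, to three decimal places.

Noncentrality parameter: δ = d·√n = 0.82 × √6 = 2.0086
Two-sided α = 0.01 → critical value z_{0.005} = 2.576.
Power = Φ(δ − 2.576) + Φ(−δ − 2.576) = Φ(-0.567) + Φ(-4.584) = 0.2853 + 0.0000 = 0.2853.
Type II error: β = 1 − power = 1 − 0.2853 = 0.7147.

β ≈ 0.715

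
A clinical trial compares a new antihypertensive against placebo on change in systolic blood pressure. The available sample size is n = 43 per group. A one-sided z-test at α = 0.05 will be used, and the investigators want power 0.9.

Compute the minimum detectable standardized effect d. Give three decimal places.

Required noncentrality: δ = z_{0.05} + z_{0.10} = 1.645 + 1.282 = 2.926.
δ = d·√(n/2) ⇒ d = δ/√(n/2) = 2.926/√(43/2) = 0.6311.

d ≈ 0.631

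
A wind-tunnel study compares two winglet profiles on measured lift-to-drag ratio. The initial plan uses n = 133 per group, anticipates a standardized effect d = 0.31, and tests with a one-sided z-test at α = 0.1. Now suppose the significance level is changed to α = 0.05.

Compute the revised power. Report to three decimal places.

δ = d·√(n/2) = 0.31 × √(133/2) = 2.5280 (unchanged). New critical value: z_{0.05} = 1.645.
Revised power = Φ(δ − 1.645) = Φ(0.883) = 0.8114.

Power ≈ 0.811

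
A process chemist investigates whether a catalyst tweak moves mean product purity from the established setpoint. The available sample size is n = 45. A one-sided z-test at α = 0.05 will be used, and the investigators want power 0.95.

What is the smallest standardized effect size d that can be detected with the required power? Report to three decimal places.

d ≈ 0.490

Need Φ(δ − 1.645) = 0.95, so δ = 1.645 + 1.645 = 3.290.
δ = d·√n ⇒ d = δ/√n = 3.290/√45 = 0.4904.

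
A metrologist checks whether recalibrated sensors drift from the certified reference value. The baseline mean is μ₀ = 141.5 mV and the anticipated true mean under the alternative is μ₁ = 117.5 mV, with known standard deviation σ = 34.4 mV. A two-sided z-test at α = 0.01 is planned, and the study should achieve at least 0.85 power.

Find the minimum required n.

Standardized effect: d = |μ₁ − μ₀| / σ = |117.5 − 141.5| / 34.4 = 0.6977
Set Φ(δ − 2.576) = 0.85; then δ − 2.576 = Φ⁻¹(0.85) = 1.036, giving δ = 3.612.
(For δ > 0 the lower-tail rejection region contributes negligibly to power, so the one-term inversion is standard.)
δ = d·√n ⇒ n = (δ/d)² = (3.612 / 0.6977)² = 26.81.
Round up to the next whole unit.

n = 27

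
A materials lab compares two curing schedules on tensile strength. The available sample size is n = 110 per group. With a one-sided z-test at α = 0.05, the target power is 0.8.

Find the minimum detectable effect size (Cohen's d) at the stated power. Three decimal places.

Required noncentrality: δ = z_{0.05} + z_{0.20} = 1.645 + 0.842 = 2.486.
δ = d·√(n/2) ⇒ d = δ/√(n/2) = 2.486/√(110/2) = 0.3353.

d ≈ 0.335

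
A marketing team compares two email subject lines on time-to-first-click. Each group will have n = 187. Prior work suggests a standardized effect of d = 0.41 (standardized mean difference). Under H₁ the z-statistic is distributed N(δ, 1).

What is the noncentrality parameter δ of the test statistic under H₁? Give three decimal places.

δ = d·√(n/2) = 0.41 × √(187/2) = 3.9645

δ ≈ 3.965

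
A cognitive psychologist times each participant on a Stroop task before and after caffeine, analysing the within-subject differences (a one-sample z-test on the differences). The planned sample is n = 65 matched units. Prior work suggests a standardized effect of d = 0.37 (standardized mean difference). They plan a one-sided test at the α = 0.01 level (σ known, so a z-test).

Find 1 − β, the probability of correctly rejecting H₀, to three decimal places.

Noncentrality parameter: δ = d·√n = 0.37 × √65 = 2.9830
One-sided α = 0.01 → critical value z_{0.01} = 2.326.
Power = P(Z > 2.326 − δ) = Φ(0.657) = 0.7443.

Power ≈ 0.744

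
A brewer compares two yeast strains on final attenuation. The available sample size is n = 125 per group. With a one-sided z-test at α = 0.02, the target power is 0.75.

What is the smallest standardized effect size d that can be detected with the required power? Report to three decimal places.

Need Φ(δ − 2.054) = 0.75, so δ = 2.054 + 0.674 = 2.728.
δ = d·√(n/2) ⇒ d = δ/√(n/2) = 2.728/√(125/2) = 0.3451.

d ≈ 0.345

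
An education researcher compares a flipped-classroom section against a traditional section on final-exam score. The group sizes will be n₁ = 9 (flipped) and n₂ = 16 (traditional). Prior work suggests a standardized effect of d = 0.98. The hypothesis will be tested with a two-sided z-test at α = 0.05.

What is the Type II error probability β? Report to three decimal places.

Noncentrality parameter: δ = d / √(1/n₁ + 1/n₂) = 0.98 / √(1/9 + 1/16) = 2.3520
Critical value for a two-sided test at α = 0.05: z_{α/2} = 1.960.
Power = Φ(δ − 1.960) + Φ(−δ − 1.960) = Φ(0.392) + Φ(-4.312) = 0.6525 + 0.0000 = 0.6525.
Type II error: β = 1 − power = 1 − 0.6525 = 0.3475.

β ≈ 0.348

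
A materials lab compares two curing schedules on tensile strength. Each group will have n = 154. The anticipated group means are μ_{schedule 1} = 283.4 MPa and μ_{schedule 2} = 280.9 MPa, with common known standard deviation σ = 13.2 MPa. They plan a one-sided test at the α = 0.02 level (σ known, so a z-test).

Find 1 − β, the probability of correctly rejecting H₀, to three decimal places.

Standardized effect: d = |μ_{schedule 1} − μ_{schedule 2}| / σ = |283.4 − 280.9| / 13.2 = 0.1894
Noncentrality parameter: δ = d·√(n/2) = 0.1894 × √(154/2) = 1.6619
Critical value for a one-sided test at α = 0.02: z_α = 2.054.
Power = Φ(δ − 2.054) = Φ(-0.392) = 0.3476.

Power ≈ 0.348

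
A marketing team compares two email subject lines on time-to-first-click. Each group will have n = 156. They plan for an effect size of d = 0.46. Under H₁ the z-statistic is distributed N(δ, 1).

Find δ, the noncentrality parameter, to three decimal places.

δ ≈ 4.063

The noncentrality parameter scales effect size by the design's sample-size factor: δ = d·√(n/2) = 0.46 × √(156/2) = 4.0626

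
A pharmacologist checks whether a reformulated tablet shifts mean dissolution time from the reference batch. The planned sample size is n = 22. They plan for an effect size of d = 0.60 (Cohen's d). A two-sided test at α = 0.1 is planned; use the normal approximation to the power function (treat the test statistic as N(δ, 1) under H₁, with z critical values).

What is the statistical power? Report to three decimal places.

Noncentrality parameter: δ = d·√n = 0.60 × √22 = 2.8142
Two-sided α = 0.1 → critical value z_{0.05} = 1.645.
Power = Φ(δ − 1.645) + Φ(−δ − 1.645) = Φ(1.169) + Φ(-4.459) = 0.8789 + 0.0000 = 0.8789.

Power ≈ 0.879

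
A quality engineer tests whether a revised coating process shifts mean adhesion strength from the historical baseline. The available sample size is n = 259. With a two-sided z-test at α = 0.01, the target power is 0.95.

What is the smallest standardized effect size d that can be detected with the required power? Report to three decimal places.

Required noncentrality: δ = z_{0.005} + z_{0.05} = 2.576 + 1.645 = 4.221.
(The second rejection-region term Φ(−δ − z_{α/2}) is negligible and dropped.)
δ = d·√n ⇒ d = δ/√n = 4.221/√259 = 0.2623.

d ≈ 0.262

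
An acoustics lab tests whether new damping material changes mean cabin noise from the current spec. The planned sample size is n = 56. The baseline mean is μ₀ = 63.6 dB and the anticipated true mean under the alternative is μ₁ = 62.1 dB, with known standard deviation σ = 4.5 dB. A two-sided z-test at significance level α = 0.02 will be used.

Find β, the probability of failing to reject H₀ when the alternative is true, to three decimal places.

β ≈ 0.433

Standardized effect: d = |μ₁ − μ₀| / σ = |62.1 − 63.6| / 4.5 = 0.3333
Noncentrality parameter: δ = d·√n = 0.3333 × √56 = 2.4944
Two-sided α = 0.02 → critical value z_{0.01} = 2.326.
Power = Φ(δ − 2.326) + Φ(−δ − 2.326) = Φ(0.168) + Φ(-4.821) = 0.5667 + 0.0000 = 0.5667.
Type II error: β = 1 − power = 1 − 0.5667 = 0.4333.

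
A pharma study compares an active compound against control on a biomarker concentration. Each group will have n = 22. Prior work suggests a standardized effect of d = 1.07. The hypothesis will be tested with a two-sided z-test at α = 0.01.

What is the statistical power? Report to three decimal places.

Power ≈ 0.835

Noncentrality parameter: δ = d·√(n/2) = 1.07 × √(22/2) = 3.5488
Critical value for a two-sided test at α = 0.01: z_{α/2} = 2.576.
Power = Φ(δ − 2.576) + Φ(−δ − 2.576) = Φ(0.973) + Φ(-6.125) = 0.8347 + 0.0000 = 0.8347.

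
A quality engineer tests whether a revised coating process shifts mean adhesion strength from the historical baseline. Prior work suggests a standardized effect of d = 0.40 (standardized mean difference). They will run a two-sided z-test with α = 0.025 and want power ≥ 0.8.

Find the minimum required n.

n = 60

For power 0.8 need Φ(δ − z_{0.0125}) = 0.8, so δ = z_{0.0125} + z_{0.20} = 2.241 + 0.842 = 3.083.
(The Φ(−δ − z_{α/2}) term is vanishingly small for δ > 0 and is dropped in the standard sample-size formula.)
δ = d·√n ⇒ n = (δ/d)² = (3.083 / 0.40)² = 59.41.
Rounding up, n = 60.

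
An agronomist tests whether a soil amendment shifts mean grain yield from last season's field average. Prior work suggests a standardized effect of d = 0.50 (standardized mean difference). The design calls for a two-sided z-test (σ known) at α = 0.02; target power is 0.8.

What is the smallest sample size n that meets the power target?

n = 41

For power 0.8 need Φ(δ − z_{0.01}) = 0.8, so δ = z_{0.01} + z_{0.20} = 2.326 + 0.842 = 3.168.
(Ignoring the negligible lower-tail rejection probability gives the usual closed-form inversion.)
δ = d·√n ⇒ n = (δ/d)² = (3.168 / 0.50)² = 40.14.
Round up to the next whole unit.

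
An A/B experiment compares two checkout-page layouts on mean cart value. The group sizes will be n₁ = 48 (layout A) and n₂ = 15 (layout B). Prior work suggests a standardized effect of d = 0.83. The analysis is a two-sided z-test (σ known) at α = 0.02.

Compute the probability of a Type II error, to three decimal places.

β ≈ 0.316

Noncentrality parameter: δ = d / √(1/n₁ + 1/n₂) = 0.83 / √(1/48 + 1/15) = 2.8059
Critical value for a two-sided test at α = 0.02: z_{α/2} = 2.326.
Power = Φ(δ − 2.326) + Φ(−δ − 2.326) = Φ(0.480) + Φ(-5.132) = 0.6842 + 0.0000 = 0.6842.
Type II error: β = 1 − power = 1 − 0.6842 = 0.3158.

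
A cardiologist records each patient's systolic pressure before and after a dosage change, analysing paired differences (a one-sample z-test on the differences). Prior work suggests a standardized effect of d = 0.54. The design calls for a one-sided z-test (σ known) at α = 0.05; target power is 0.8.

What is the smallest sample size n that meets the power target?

n = 22

Set Φ(δ − 1.645) = 0.8; then δ − 1.645 = Φ⁻¹(0.8) = 0.842, giving δ = 2.486.
δ = d·√n ⇒ n = (δ/d)² = (2.486 / 0.54)² = 21.20.
Round up to the next whole unit.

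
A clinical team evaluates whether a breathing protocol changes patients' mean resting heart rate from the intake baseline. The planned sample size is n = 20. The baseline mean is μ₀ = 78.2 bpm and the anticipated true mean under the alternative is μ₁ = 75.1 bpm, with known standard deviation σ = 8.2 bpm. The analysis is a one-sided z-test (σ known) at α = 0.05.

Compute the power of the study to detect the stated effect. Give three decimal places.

Power ≈ 0.518

Standardized effect: d = |μ₁ − μ₀| / σ = |75.1 − 78.2| / 8.2 = 0.3780
Noncentrality parameter: λ = d·√n = 0.3780 × √20 = 1.6907
One-sided α = 0.05 → critical value z_{0.05} = 1.645.
Power = P(Z > 1.645 − λ) = Φ(0.046) = 0.5183.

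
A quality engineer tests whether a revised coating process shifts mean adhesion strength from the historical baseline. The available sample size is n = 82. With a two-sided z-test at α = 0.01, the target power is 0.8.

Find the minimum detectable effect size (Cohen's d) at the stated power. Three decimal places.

Required noncentrality: δ = z_{0.005} + z_{0.20} = 2.576 + 0.842 = 3.417.
(The second rejection-region term Φ(−δ − z_{α/2}) is negligible and dropped.)
δ = d·√n ⇒ d = δ/√n = 3.417/√82 = 0.3774.

d ≈ 0.377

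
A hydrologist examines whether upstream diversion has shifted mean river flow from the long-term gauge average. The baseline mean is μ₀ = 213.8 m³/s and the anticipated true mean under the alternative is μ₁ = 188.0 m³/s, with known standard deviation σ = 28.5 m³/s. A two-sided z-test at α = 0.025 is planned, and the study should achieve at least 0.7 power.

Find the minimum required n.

Standardized effect: d = |μ₁ − μ₀| / σ = |188.0 − 213.8| / 28.5 = 0.9053
For power 0.7 need Φ(δ − z_{0.0125}) = 0.7, so δ = z_{0.0125} + z_{0.30} = 2.241 + 0.524 = 2.766.
(The Φ(−δ − z_{α/2}) term is vanishingly small for δ > 0 and is dropped in the standard sample-size formula.)
δ = d·√n ⇒ n = (δ/d)² = (2.766 / 0.9053)² = 9.33.
Round up to the next whole unit.

n = 10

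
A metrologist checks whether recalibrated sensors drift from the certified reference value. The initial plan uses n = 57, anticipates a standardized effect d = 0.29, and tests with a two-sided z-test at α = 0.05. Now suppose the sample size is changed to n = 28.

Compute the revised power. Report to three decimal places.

Power ≈ 0.335

With n = 28: δ = d·√n = 0.29 × √28 = 1.5345. Critical value z_{0.025} = 1.960.
Revised power = Φ(δ − 1.960) + Φ(−δ − 1.960) = Φ(-0.425) + Φ(-3.494) = 0.3353 + 0.0002 = 0.3355.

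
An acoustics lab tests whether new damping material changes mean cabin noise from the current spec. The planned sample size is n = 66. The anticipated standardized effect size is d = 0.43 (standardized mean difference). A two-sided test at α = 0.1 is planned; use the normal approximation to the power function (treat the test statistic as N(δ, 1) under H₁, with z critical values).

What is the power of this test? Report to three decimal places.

Noncentrality parameter: δ = d·√n = 0.43 × √66 = 3.4933
Critical value for a two-sided test at α = 0.1: z_{α/2} = 1.645.
Power = Φ(δ − 1.645) + Φ(−δ − 1.645) = Φ(1.848) + Φ(-5.138) = 0.9677 + 0.0000 = 0.9677.

Power ≈ 0.968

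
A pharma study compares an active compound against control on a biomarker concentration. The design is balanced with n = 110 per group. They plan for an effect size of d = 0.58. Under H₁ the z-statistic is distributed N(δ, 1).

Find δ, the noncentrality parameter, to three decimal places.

δ ≈ 4.301

The noncentrality parameter scales effect size by the design's sample-size factor: δ = d·√(n/2) = 0.58 × √(110/2) = 4.3014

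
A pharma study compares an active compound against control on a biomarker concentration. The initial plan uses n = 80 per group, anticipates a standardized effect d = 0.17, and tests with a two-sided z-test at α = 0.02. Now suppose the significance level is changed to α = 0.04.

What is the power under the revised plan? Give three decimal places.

Power ≈ 0.165

δ = d·√(n/2) = 0.17 × √(80/2) = 1.0752 (unchanged). New critical value: z_{0.02} = 2.054.
Revised power = Φ(δ − 2.054) + Φ(−δ − 2.054) = Φ(-0.979) + Φ(-3.129) = 0.1639 + 0.0009 = 0.1648.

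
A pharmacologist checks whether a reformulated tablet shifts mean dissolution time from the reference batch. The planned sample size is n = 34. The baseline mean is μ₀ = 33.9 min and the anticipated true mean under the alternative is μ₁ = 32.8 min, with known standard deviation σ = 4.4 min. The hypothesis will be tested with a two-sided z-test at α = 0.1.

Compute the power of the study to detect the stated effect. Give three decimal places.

Standardized effect: d = |μ₁ − μ₀| / σ = |32.8 − 33.9| / 4.4 = 0.2500
Noncentrality parameter: δ = d·√n = 0.2500 × √34 = 1.4577
Critical value for a two-sided test at α = 0.1: z_{α/2} = 1.645.
Power = Φ(δ − 1.645) + Φ(−δ − 1.645) = Φ(-0.187) + Φ(-3.103) = 0.4258 + 0.0010 = 0.4267.

Power ≈ 0.427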